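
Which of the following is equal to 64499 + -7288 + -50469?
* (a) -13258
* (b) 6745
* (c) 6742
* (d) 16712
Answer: c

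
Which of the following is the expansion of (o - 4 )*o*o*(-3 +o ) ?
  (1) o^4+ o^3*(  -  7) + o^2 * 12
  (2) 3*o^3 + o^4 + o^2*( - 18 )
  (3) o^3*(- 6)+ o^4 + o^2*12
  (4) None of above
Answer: 1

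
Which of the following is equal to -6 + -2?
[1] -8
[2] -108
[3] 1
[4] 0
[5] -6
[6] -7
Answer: 1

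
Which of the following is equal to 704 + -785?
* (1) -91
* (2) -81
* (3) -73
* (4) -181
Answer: 2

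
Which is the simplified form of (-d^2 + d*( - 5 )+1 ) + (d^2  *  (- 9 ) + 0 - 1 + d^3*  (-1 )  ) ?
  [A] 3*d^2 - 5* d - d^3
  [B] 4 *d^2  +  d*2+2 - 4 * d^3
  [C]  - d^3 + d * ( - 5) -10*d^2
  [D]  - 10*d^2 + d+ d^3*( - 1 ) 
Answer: C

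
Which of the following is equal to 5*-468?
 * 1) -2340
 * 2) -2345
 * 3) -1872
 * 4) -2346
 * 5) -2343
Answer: 1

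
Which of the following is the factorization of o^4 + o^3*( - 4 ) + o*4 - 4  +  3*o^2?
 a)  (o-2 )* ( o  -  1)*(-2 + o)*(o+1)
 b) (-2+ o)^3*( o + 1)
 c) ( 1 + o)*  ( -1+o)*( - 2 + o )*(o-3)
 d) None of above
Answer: a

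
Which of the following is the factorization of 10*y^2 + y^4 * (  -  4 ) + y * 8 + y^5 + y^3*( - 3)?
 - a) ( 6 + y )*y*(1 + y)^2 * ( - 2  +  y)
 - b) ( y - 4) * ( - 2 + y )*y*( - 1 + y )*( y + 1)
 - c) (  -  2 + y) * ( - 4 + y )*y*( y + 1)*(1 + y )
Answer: c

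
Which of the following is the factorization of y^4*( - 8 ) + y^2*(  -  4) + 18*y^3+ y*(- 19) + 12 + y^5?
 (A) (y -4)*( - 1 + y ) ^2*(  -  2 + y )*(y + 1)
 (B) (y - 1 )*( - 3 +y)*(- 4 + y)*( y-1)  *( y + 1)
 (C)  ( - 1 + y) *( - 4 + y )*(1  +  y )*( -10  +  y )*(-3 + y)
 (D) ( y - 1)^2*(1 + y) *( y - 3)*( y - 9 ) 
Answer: B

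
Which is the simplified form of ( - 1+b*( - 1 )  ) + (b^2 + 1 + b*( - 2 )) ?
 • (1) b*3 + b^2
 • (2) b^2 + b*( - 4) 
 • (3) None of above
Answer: 3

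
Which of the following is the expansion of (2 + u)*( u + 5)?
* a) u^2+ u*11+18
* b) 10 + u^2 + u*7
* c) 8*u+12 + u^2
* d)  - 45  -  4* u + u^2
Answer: b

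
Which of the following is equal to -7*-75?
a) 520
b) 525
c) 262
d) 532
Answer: b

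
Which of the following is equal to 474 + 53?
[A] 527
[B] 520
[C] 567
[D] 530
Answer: A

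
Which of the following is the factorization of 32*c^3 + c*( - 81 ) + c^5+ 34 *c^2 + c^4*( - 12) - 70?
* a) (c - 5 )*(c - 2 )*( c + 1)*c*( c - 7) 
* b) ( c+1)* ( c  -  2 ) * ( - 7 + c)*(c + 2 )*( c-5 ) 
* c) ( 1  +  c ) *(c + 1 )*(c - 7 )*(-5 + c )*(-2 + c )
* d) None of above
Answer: c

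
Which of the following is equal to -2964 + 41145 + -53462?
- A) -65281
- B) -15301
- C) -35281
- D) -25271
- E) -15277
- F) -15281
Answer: F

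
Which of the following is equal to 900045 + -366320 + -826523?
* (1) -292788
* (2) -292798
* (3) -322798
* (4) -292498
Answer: 2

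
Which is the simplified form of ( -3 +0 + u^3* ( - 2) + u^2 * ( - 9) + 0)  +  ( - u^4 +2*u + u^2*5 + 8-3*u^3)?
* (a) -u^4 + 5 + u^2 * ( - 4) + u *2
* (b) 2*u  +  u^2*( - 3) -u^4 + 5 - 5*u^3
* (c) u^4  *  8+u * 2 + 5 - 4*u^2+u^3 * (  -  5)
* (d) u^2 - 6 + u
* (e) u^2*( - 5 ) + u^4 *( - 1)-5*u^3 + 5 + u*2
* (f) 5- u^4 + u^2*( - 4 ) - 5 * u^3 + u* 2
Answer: f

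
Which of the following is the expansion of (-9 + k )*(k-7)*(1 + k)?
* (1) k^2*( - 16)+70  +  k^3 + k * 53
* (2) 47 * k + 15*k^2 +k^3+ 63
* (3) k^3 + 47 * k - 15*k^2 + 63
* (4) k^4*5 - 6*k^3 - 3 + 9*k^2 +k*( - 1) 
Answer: 3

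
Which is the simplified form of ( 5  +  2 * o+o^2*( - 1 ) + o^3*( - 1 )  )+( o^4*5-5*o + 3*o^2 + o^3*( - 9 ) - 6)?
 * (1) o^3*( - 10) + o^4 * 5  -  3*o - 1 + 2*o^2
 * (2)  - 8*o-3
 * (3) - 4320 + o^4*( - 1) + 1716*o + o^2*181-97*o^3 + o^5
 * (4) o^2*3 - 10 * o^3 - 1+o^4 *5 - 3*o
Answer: 1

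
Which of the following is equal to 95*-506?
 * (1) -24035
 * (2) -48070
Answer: 2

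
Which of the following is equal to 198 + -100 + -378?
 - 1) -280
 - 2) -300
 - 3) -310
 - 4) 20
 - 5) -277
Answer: 1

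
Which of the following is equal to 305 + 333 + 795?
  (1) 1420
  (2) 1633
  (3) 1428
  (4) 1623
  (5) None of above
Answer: 5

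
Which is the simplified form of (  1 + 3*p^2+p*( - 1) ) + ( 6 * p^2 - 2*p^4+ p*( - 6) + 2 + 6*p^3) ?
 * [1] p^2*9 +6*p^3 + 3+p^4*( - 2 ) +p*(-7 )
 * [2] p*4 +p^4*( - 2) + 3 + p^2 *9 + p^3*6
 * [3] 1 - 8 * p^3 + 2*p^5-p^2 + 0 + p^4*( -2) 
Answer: 1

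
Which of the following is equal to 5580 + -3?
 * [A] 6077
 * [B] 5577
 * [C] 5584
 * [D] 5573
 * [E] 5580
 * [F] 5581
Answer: B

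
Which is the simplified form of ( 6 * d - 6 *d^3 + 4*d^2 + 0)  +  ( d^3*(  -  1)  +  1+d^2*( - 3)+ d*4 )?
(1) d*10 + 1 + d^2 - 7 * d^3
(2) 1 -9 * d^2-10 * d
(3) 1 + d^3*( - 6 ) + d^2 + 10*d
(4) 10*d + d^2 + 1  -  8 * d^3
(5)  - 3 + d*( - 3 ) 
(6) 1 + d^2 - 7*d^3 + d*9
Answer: 1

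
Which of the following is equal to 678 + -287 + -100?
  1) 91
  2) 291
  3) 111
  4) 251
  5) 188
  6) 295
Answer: 2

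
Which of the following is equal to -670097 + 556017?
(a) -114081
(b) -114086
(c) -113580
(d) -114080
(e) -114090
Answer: d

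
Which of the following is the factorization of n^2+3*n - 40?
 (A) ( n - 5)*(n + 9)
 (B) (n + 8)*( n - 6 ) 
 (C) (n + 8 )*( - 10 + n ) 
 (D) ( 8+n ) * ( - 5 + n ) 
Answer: D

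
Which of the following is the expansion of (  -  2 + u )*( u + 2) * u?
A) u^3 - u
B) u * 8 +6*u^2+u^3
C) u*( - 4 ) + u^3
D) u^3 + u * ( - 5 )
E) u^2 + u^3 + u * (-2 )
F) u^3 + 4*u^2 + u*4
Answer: C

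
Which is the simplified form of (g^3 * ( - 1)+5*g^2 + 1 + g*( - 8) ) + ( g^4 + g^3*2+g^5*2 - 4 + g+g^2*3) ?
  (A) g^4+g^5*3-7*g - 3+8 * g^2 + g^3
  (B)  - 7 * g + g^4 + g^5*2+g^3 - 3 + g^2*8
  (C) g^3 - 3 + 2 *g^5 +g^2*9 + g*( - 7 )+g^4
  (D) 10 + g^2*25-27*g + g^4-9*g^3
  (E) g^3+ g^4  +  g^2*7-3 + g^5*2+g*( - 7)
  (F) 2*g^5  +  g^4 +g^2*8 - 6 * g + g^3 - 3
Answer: B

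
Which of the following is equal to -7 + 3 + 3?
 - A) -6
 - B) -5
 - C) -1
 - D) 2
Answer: C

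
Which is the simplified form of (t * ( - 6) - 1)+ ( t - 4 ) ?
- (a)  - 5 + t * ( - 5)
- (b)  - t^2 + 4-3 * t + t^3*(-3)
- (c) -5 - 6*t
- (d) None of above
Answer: a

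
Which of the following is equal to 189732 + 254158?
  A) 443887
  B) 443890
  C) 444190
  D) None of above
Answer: B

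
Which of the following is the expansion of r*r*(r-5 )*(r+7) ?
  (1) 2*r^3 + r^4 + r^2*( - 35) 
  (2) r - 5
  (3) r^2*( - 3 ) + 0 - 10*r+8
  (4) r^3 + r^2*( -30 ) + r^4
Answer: 1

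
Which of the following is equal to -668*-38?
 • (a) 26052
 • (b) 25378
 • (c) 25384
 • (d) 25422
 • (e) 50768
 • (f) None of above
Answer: c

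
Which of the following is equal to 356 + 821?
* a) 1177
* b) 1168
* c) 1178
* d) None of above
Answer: a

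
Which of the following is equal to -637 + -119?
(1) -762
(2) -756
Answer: 2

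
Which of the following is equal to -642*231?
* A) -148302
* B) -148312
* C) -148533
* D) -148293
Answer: A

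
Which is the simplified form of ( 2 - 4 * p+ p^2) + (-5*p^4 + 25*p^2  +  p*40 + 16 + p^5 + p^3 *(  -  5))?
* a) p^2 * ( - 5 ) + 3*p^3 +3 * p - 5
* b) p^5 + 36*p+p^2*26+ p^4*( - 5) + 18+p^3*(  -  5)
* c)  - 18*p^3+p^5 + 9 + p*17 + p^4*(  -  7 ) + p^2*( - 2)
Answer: b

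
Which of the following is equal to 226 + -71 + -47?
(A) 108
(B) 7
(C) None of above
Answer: A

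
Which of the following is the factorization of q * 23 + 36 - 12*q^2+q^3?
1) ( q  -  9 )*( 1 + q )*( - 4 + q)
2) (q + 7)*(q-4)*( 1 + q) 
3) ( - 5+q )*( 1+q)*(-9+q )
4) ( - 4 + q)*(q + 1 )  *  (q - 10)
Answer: 1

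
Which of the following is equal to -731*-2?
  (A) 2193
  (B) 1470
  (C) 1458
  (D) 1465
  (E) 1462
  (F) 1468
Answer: E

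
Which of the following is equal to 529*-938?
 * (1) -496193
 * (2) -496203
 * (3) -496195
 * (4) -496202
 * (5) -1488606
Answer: 4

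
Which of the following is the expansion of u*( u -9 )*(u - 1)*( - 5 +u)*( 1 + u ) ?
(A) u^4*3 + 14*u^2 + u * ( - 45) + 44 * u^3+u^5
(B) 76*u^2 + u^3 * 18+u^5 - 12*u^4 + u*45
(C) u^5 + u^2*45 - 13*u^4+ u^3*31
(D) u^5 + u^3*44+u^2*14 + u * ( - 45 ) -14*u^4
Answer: D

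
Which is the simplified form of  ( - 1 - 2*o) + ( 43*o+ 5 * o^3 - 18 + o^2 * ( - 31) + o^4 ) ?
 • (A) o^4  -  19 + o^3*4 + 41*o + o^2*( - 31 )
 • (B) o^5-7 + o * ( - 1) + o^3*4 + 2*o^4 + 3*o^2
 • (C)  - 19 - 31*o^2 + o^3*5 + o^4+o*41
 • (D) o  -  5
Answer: C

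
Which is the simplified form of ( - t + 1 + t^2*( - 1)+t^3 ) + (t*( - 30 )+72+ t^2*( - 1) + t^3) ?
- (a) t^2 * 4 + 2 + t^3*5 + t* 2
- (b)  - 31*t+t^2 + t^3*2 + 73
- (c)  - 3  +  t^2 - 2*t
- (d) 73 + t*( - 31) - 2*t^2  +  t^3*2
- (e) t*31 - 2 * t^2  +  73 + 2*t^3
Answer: d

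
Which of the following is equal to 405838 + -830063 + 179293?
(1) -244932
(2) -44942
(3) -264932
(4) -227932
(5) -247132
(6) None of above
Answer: 1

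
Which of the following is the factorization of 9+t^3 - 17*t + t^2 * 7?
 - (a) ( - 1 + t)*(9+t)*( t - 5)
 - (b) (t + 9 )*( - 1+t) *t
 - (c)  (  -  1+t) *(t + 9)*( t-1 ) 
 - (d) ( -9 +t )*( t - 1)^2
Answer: c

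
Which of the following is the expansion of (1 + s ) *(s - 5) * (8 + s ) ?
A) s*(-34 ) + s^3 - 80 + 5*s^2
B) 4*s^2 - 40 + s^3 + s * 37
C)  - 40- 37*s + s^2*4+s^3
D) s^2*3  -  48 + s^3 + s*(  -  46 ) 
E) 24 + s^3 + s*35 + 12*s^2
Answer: C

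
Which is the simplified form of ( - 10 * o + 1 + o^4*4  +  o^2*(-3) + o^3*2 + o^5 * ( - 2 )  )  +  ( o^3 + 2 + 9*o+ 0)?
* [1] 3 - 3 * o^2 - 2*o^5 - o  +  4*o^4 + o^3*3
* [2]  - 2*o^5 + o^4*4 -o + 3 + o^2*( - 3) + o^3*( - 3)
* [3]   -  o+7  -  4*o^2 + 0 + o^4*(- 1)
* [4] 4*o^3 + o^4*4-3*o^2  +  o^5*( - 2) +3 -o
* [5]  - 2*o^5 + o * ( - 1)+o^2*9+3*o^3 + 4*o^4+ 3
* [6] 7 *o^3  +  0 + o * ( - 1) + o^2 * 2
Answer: 1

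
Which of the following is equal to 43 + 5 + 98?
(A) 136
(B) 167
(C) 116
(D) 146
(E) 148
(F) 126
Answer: D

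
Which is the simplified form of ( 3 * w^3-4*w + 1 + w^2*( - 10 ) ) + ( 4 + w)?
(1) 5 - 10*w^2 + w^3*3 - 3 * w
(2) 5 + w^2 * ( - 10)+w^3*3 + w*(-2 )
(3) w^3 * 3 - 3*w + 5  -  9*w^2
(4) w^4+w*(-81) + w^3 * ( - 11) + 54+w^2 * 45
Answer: 1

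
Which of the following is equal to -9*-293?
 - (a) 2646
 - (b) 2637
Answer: b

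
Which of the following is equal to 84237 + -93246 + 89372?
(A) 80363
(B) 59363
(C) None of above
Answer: A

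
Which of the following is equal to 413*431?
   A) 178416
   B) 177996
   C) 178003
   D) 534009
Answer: C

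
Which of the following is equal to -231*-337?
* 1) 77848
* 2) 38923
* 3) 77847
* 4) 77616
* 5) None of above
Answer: 3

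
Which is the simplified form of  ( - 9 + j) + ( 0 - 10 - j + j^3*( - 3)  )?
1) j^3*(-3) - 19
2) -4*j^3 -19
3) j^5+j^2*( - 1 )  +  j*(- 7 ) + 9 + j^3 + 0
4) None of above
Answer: 1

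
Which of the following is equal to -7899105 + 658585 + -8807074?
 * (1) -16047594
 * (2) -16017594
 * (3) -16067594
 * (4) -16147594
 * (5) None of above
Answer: 1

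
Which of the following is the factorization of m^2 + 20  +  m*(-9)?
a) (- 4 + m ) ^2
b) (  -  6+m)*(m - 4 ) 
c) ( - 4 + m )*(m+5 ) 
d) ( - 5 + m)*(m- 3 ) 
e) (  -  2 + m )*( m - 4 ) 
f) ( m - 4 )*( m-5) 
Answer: f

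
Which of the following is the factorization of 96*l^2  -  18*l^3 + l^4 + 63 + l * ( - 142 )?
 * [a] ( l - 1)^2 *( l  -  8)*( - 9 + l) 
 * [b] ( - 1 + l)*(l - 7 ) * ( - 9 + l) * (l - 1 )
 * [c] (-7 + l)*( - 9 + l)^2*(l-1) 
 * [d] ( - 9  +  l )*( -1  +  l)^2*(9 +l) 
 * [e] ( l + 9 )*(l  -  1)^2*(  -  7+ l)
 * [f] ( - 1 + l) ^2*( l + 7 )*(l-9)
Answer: b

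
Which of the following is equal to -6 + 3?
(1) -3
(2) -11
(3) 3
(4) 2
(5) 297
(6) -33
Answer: 1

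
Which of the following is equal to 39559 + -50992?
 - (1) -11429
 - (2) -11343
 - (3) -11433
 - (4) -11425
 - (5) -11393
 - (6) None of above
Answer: 3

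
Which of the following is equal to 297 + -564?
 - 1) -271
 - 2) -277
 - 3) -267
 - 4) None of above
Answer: 3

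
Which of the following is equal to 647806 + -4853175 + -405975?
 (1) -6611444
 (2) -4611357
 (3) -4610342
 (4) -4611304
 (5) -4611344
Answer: 5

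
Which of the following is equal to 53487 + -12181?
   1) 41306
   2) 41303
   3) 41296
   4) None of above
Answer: 1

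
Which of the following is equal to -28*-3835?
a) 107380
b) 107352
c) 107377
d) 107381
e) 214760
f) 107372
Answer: a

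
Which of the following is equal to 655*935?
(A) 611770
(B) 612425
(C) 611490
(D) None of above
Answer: B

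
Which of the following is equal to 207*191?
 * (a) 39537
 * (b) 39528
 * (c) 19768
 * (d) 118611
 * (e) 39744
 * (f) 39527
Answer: a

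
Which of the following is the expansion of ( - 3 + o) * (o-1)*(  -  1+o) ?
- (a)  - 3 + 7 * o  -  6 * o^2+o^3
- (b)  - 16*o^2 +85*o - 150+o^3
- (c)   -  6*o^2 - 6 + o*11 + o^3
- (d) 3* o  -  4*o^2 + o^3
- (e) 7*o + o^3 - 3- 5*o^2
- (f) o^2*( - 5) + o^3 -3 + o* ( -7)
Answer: e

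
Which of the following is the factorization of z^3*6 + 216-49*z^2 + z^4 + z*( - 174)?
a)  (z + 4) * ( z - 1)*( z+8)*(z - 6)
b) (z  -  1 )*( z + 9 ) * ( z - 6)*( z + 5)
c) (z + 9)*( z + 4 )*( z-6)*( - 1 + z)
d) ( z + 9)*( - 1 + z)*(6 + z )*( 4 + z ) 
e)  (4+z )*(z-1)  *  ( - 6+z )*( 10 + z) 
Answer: c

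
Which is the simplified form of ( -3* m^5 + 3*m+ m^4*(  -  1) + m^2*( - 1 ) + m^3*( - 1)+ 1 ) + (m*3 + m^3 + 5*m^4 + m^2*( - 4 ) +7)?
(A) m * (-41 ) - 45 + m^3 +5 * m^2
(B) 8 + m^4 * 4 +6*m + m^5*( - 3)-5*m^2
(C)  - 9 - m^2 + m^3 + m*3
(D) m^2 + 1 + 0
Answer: B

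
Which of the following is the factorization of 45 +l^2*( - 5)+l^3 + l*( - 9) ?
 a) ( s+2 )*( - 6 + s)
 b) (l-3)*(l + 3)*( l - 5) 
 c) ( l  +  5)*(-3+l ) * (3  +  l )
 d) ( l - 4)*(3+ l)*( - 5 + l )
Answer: b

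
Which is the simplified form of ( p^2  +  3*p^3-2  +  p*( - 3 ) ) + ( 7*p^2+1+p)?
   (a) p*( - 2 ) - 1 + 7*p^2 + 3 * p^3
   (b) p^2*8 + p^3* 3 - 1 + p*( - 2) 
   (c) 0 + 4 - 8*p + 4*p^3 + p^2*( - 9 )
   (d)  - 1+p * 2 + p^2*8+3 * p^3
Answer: b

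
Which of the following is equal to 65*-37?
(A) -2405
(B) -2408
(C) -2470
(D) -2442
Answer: A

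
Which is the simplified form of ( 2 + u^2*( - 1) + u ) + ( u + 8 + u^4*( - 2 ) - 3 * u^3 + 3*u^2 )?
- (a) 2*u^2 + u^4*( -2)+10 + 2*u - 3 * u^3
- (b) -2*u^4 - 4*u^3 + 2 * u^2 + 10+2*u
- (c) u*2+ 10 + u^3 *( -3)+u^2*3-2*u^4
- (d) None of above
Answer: a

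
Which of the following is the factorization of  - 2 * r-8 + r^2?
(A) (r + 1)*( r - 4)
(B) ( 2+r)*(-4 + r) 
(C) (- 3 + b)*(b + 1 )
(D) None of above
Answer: B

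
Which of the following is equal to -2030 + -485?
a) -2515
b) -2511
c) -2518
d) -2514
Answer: a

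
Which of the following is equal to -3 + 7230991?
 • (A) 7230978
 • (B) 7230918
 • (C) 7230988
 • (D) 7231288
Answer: C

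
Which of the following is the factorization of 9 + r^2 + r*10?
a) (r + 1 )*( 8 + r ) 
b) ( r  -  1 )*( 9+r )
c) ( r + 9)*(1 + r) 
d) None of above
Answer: c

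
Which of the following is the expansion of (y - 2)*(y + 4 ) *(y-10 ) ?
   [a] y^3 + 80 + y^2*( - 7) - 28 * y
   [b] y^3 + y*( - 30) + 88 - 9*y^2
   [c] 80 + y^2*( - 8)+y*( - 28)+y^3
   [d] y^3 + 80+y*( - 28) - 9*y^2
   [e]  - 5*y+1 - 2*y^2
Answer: c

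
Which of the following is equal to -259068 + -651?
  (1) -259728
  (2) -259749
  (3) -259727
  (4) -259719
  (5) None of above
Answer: 4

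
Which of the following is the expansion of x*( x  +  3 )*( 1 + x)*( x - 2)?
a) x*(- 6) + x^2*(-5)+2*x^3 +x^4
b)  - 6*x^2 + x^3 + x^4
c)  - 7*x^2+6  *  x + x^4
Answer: a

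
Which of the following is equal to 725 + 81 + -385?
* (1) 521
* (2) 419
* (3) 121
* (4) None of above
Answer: 4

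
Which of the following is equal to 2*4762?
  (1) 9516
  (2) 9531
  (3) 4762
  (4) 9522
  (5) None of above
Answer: 5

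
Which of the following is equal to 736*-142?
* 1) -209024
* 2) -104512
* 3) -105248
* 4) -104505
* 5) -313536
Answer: 2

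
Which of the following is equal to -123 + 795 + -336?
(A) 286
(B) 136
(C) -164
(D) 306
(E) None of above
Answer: E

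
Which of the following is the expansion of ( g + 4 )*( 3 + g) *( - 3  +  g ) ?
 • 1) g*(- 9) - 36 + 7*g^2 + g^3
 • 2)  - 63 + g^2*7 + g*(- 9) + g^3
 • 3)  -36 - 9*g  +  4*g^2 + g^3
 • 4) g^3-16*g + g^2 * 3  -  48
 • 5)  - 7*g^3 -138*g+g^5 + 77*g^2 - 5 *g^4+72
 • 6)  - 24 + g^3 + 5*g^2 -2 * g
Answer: 3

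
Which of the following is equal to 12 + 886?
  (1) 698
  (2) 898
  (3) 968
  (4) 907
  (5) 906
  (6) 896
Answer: 2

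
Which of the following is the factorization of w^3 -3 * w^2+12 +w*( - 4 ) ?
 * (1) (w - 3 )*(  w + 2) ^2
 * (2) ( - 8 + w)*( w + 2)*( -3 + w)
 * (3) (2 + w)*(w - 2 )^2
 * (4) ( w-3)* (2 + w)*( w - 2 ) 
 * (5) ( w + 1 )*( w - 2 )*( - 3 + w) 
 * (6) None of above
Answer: 4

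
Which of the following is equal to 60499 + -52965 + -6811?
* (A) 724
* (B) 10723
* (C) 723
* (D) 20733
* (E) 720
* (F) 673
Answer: C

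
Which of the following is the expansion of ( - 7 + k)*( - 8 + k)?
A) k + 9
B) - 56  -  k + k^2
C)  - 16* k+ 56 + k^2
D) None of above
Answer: D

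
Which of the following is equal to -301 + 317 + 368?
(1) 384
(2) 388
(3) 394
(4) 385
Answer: 1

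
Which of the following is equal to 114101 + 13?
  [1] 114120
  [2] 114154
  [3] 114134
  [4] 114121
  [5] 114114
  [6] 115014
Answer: 5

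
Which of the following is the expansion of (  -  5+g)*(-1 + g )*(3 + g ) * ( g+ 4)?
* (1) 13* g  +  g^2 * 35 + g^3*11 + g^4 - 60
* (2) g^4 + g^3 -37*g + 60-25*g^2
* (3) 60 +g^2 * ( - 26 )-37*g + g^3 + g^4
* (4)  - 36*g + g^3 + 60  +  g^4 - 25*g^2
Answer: 2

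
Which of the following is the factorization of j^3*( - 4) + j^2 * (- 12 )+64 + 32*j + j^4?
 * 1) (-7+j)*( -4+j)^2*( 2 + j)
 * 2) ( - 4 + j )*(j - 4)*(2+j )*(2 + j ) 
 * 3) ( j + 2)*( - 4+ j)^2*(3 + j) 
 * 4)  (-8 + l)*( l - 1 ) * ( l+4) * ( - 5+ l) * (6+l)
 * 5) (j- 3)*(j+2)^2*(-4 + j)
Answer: 2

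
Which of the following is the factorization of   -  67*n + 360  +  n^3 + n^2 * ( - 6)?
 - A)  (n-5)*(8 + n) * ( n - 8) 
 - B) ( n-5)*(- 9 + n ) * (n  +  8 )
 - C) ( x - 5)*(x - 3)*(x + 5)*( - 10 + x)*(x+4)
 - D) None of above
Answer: B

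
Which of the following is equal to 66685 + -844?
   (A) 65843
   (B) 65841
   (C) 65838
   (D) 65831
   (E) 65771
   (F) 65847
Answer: B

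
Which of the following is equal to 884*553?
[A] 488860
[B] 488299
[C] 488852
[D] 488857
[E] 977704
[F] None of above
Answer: C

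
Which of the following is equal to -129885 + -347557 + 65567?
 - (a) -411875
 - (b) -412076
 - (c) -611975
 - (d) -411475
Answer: a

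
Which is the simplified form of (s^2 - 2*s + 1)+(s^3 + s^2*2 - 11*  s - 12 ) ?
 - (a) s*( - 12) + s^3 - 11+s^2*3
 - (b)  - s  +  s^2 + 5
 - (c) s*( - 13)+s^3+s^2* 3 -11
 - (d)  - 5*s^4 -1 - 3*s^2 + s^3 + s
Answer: c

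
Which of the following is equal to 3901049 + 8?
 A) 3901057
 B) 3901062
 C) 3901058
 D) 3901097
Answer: A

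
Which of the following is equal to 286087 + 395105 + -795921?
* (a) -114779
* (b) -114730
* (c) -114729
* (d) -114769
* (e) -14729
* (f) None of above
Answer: c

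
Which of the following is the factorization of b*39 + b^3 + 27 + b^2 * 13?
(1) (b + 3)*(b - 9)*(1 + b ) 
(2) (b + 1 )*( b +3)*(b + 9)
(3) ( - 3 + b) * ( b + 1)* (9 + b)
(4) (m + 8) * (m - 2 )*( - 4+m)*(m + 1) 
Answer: 2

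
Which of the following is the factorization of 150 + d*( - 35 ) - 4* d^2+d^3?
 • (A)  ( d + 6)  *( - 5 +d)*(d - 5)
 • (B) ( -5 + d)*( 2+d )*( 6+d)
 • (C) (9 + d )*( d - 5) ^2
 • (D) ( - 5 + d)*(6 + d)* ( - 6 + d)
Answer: A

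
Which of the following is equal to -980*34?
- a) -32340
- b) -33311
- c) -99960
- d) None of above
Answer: d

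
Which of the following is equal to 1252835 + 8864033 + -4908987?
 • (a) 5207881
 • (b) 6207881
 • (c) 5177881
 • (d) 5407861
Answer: a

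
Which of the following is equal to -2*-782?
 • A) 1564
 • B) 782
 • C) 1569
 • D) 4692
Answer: A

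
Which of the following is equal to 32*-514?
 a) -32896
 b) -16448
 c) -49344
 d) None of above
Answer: b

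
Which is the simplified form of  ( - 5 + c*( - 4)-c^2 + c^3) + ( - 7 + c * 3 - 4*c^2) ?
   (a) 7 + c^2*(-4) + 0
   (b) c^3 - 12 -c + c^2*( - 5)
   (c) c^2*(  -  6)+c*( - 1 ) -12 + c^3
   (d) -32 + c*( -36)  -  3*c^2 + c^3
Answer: b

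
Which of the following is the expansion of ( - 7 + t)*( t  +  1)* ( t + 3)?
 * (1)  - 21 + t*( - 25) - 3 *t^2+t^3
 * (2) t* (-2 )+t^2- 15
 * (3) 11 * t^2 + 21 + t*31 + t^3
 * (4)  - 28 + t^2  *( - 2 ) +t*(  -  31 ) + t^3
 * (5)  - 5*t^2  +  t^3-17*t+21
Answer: 1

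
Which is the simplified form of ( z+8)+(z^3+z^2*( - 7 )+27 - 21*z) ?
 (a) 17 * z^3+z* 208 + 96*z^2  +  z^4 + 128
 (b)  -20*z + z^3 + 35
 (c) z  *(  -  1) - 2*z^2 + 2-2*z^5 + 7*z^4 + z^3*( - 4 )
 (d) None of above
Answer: d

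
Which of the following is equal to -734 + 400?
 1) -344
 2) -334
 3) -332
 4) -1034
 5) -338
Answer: 2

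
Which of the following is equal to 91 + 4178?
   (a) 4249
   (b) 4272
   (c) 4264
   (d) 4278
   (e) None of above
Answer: e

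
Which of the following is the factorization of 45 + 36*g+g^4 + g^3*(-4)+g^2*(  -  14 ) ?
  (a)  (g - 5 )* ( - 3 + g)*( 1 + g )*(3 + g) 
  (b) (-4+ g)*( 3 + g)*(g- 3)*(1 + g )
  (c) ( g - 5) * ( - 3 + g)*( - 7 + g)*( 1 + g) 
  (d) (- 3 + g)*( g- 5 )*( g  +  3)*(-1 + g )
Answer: a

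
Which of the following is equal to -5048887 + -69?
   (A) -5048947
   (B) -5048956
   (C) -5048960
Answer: B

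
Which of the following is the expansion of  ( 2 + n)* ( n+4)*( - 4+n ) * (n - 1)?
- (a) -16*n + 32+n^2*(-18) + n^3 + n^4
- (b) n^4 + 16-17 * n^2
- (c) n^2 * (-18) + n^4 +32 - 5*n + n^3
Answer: a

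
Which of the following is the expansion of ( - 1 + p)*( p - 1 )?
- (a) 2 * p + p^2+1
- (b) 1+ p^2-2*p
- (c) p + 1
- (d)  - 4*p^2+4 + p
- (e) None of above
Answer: b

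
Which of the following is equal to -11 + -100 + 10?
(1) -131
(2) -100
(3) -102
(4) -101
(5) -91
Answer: 4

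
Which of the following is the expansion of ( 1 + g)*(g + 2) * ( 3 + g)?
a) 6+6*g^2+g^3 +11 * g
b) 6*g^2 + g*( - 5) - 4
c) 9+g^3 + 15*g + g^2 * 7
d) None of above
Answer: a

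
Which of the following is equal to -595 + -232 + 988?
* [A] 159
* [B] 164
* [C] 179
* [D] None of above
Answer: D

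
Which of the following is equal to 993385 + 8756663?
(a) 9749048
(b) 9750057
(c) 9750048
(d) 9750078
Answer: c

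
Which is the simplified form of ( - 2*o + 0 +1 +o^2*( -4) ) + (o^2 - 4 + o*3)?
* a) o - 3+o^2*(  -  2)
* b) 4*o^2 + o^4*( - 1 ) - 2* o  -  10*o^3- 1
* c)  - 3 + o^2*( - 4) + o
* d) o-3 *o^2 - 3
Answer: d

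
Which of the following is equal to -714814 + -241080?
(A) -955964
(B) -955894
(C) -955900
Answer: B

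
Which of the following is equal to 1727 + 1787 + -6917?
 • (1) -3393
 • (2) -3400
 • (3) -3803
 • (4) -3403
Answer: 4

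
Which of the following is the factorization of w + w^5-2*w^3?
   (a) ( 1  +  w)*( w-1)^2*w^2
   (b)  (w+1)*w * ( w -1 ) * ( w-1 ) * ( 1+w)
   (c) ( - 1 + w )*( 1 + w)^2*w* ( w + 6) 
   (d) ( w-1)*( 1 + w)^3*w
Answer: b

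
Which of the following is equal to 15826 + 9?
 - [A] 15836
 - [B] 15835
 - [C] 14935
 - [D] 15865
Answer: B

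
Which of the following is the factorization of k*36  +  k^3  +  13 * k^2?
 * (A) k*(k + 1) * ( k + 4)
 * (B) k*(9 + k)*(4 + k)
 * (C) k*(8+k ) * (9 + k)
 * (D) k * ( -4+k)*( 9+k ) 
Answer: B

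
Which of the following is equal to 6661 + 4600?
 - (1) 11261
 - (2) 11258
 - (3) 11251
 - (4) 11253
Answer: 1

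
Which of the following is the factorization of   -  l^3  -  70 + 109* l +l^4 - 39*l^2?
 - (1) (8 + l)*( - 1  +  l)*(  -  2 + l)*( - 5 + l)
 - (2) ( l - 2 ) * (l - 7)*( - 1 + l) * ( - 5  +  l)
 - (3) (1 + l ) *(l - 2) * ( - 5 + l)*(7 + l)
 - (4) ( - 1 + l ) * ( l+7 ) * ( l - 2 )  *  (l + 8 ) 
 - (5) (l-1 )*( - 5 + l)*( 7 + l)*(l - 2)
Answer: 5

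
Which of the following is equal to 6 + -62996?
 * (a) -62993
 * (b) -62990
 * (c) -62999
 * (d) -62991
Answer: b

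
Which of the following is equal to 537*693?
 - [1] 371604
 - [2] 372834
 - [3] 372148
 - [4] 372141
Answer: 4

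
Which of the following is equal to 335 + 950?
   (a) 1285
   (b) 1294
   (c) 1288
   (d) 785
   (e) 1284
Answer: a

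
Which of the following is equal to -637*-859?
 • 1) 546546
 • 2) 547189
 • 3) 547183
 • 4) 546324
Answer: 3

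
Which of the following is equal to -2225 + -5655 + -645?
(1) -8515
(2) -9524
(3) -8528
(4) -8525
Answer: 4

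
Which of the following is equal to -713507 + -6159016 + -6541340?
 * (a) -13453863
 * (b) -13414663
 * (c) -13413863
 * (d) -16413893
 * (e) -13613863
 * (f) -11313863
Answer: c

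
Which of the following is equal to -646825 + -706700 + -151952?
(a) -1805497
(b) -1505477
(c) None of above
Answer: b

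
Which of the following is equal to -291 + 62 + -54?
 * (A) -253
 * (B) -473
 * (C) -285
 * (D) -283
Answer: D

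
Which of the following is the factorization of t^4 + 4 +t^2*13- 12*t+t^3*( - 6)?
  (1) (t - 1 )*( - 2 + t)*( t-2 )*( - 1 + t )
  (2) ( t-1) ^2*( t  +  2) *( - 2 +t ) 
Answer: 1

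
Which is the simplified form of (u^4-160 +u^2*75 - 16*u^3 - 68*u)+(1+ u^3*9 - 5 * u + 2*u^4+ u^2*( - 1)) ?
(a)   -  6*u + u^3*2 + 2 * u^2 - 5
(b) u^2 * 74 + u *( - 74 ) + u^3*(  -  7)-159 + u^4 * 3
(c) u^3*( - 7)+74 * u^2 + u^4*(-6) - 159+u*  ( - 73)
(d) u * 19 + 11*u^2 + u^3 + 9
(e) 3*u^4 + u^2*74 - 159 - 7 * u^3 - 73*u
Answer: e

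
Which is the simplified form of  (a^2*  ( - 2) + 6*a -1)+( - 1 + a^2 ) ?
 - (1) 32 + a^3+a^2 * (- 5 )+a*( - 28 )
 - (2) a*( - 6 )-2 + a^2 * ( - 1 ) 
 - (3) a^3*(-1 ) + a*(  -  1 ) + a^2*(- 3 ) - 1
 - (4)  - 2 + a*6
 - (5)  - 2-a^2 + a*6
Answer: 5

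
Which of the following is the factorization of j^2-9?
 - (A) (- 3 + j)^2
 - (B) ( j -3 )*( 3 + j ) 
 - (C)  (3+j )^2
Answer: B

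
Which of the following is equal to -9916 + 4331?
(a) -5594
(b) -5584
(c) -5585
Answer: c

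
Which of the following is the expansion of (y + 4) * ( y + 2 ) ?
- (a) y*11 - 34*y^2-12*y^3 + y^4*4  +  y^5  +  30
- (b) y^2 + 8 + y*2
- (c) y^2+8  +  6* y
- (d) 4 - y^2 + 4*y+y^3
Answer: c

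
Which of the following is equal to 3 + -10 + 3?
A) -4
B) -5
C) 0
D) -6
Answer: A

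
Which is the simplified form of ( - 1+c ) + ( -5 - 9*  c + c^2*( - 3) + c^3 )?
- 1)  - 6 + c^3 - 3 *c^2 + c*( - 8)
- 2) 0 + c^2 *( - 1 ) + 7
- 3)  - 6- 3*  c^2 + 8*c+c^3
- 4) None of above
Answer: 1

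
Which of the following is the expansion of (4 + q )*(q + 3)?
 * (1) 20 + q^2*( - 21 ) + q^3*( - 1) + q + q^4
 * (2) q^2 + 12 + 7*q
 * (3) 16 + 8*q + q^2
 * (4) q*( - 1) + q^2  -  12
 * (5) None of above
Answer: 2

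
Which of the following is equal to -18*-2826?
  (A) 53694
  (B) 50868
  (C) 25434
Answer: B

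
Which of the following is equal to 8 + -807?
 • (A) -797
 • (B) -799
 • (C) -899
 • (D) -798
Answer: B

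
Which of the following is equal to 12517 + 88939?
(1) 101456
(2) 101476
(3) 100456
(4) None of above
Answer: 1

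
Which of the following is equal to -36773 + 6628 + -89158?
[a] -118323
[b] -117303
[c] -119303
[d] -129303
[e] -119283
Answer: c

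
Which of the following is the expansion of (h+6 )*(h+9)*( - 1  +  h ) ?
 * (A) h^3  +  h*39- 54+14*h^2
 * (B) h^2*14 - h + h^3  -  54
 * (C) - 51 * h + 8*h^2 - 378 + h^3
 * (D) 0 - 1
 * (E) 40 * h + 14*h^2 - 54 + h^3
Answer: A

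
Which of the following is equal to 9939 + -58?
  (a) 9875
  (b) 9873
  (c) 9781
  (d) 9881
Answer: d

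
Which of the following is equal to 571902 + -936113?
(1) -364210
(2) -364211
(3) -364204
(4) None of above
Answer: 2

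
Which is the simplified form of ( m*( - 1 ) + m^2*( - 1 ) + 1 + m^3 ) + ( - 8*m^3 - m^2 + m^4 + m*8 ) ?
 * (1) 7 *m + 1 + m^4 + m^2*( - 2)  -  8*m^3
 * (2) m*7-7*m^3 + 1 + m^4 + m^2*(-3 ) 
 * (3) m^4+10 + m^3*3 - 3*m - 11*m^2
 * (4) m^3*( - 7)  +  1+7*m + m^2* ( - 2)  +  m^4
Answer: 4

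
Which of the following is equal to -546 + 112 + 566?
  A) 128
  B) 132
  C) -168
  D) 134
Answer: B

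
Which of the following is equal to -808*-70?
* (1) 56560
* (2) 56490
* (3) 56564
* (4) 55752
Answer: 1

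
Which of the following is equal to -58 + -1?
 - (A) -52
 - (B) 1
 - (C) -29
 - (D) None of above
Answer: D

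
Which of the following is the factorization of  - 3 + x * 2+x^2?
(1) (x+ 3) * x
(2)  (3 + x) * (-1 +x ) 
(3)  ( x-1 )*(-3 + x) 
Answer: 2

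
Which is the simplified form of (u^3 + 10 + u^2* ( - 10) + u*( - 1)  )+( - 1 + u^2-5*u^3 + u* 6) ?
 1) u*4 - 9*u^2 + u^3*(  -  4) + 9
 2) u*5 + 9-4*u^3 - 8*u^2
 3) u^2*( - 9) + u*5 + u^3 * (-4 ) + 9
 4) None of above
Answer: 3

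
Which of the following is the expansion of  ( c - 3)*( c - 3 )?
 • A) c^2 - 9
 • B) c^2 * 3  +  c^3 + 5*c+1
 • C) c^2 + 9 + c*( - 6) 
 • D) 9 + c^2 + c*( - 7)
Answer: C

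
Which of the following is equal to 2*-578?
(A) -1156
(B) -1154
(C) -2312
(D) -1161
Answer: A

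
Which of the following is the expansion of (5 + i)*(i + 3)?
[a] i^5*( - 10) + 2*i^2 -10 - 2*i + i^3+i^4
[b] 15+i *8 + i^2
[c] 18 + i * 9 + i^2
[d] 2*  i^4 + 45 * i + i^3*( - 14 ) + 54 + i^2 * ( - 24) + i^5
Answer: b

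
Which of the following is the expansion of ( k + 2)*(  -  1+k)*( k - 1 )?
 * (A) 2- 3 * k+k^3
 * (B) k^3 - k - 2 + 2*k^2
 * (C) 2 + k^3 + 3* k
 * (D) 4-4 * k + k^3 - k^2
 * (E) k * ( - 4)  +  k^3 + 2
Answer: A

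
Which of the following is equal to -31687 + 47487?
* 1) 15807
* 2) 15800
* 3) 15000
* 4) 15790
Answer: 2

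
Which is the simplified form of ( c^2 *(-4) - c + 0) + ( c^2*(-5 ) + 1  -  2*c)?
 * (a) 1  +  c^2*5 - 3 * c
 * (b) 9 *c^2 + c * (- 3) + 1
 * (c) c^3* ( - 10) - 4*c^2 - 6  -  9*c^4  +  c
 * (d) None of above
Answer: d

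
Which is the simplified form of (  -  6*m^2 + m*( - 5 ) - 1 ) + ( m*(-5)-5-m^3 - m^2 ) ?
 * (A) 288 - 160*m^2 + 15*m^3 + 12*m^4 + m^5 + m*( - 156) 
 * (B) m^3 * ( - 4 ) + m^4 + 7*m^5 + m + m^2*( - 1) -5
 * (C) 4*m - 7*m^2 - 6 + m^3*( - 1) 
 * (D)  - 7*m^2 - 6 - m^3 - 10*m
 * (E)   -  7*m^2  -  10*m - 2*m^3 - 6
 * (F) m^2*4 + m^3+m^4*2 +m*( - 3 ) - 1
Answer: D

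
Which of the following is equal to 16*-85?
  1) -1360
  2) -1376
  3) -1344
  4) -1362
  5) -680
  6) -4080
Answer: 1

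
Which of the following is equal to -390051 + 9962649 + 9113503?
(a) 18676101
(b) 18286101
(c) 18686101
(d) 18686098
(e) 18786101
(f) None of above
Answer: c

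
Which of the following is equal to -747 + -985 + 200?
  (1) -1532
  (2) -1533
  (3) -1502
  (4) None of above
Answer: 1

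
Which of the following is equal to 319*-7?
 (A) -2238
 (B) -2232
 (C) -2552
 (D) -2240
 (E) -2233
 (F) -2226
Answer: E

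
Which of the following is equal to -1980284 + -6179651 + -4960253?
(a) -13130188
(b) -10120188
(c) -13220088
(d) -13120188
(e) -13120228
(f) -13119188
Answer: d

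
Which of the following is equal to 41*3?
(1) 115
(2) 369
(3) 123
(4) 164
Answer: 3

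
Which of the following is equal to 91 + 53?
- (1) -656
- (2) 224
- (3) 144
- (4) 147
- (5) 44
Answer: 3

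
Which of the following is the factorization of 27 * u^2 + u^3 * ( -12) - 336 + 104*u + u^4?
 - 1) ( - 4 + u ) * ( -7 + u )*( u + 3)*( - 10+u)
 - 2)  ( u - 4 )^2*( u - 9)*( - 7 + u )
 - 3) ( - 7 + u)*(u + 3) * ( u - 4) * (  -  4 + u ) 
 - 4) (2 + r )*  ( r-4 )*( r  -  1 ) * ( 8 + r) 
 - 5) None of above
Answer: 3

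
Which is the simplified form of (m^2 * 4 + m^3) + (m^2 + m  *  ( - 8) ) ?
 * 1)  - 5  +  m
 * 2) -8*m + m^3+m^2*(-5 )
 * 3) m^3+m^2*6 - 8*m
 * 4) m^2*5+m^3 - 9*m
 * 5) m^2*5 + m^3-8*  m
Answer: 5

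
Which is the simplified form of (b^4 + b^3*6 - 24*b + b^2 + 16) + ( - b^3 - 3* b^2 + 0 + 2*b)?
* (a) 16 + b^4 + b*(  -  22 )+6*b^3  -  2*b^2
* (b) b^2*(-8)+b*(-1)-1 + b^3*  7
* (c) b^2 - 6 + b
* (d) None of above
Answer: d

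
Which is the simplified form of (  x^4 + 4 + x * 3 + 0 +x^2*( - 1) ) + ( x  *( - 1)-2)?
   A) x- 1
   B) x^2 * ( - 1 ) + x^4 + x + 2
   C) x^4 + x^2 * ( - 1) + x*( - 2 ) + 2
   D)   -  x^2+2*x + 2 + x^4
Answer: D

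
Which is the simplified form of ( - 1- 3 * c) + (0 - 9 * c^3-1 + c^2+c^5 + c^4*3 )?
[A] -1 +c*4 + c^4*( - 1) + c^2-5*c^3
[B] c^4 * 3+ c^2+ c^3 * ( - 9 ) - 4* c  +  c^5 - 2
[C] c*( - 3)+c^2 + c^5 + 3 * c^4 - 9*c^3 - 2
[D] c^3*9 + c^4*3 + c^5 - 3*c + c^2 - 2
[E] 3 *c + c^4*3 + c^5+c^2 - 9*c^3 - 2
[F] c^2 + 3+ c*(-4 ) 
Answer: C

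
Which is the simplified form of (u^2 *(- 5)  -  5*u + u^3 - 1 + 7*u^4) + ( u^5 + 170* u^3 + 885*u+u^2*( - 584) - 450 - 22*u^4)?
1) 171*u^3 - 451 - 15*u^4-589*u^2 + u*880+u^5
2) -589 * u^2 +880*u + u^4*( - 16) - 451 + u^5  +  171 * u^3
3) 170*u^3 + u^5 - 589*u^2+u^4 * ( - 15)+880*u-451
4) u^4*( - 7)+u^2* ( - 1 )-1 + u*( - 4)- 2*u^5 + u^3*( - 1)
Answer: 1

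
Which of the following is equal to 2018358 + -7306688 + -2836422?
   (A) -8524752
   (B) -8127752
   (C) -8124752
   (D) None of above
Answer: C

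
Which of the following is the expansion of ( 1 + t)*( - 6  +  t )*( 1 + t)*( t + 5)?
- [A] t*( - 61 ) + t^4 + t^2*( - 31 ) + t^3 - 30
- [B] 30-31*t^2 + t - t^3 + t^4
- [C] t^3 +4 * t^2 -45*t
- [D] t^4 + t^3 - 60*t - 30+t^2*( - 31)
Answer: A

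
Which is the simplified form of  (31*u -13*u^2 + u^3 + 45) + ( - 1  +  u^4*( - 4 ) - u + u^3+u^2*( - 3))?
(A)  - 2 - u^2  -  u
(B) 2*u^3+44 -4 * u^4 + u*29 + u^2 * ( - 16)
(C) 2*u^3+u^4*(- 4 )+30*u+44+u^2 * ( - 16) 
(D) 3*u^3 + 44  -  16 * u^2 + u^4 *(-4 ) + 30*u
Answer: C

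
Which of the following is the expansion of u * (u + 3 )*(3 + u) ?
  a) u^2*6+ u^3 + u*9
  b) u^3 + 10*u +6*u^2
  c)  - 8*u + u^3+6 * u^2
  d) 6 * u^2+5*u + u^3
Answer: a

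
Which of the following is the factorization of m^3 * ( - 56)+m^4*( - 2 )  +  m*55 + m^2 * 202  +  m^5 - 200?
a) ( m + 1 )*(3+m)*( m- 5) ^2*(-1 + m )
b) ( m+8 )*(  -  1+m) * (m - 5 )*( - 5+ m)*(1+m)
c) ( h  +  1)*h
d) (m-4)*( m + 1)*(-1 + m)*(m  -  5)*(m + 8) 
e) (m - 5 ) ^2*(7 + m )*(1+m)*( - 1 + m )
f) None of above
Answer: b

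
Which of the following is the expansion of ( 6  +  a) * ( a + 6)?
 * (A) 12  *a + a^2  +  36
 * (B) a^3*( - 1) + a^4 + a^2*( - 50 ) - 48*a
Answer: A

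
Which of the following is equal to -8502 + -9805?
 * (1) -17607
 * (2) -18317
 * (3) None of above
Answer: 3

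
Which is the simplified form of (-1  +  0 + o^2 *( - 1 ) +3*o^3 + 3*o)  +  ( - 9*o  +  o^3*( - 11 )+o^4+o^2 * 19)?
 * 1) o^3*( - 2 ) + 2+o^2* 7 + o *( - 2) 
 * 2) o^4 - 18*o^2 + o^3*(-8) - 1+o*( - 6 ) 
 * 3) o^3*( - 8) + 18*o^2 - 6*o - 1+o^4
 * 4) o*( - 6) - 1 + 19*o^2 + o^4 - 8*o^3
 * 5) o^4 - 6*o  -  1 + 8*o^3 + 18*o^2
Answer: 3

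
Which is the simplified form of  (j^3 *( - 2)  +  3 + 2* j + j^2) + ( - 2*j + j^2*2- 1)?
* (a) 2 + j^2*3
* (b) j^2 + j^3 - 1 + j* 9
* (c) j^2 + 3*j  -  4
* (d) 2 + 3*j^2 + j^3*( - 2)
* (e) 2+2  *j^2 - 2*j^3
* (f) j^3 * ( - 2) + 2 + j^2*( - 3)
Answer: d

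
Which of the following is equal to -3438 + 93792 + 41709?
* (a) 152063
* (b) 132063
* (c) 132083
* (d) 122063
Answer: b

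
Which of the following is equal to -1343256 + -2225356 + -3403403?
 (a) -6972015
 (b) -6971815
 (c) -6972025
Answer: a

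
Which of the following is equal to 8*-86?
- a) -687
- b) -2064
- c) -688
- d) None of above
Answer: c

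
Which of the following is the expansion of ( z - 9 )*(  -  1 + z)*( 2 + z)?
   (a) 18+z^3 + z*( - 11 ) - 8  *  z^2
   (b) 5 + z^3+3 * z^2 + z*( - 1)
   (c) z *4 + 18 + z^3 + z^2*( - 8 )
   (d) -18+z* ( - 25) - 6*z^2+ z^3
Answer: a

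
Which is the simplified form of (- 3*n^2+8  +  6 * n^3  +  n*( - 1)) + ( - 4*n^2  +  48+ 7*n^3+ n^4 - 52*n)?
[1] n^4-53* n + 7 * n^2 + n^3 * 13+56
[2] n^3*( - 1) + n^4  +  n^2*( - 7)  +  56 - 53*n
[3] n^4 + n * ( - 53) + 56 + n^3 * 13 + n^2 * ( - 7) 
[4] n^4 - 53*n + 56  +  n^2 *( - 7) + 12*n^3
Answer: 3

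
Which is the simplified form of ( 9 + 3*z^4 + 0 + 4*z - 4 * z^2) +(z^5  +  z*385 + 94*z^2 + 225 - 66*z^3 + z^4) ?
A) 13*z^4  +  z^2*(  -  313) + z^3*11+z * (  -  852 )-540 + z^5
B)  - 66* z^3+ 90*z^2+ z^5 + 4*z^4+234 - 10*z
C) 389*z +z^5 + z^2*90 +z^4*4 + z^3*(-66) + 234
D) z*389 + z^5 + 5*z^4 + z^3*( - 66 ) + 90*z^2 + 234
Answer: C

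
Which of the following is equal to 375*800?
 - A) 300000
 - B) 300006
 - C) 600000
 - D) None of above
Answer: A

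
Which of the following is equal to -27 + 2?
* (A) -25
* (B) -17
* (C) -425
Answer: A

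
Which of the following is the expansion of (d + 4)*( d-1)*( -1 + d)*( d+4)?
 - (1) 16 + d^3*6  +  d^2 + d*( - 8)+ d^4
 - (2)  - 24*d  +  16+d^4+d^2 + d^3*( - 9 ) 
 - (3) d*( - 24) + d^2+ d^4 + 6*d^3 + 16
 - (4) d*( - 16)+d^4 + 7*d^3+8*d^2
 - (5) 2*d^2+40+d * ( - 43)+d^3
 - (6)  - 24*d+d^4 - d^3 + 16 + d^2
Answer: 3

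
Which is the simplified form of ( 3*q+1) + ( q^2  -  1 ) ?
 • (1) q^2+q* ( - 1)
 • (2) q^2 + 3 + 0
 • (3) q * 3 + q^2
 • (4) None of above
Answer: 3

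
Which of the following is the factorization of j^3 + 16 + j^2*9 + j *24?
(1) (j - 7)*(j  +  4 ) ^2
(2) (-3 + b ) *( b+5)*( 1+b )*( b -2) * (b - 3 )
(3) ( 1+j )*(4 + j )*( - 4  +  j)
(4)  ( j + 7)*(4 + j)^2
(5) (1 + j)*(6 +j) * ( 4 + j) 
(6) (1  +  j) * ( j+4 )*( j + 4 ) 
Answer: 6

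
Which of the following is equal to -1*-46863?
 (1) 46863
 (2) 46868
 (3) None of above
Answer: 1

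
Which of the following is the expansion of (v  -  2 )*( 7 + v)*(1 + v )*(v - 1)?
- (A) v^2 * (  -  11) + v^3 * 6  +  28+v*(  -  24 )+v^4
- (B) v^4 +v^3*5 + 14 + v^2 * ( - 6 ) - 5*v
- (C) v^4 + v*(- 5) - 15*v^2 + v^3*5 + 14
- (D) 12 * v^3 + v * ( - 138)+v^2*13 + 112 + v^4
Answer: C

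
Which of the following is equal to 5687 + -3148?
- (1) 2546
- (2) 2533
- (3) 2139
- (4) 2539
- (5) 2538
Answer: 4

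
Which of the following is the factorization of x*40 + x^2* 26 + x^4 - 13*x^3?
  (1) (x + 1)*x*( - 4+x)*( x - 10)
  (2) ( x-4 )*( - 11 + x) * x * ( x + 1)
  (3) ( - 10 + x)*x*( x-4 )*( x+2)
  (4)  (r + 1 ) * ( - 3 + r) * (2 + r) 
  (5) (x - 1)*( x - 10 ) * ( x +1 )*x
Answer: 1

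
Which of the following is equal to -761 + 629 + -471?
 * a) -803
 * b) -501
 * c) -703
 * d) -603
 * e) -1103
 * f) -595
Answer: d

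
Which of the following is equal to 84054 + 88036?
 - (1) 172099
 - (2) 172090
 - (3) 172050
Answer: 2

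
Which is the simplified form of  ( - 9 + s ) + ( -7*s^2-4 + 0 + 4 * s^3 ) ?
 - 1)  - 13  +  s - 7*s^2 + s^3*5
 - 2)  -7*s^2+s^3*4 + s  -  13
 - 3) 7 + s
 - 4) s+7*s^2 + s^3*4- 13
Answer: 2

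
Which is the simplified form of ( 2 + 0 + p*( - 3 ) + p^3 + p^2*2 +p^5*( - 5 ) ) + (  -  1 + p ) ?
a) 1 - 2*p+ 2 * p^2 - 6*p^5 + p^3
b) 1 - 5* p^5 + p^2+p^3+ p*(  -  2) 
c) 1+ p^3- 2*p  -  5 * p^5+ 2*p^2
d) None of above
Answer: c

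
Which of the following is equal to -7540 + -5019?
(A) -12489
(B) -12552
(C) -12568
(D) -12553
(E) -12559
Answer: E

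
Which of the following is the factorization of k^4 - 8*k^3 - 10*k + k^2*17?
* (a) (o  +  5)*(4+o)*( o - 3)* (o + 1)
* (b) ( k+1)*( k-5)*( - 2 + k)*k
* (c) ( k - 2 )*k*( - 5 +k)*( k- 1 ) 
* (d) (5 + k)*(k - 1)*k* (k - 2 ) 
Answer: c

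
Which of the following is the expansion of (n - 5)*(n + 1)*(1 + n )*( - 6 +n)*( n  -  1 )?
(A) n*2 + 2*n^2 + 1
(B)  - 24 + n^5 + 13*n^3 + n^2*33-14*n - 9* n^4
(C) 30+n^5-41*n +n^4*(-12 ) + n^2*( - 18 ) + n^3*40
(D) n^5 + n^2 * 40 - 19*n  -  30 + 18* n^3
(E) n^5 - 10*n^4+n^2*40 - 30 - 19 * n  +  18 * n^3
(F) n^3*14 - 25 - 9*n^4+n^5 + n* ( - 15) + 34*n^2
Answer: E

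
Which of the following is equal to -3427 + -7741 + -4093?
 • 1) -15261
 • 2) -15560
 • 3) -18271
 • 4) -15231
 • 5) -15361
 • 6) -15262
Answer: 1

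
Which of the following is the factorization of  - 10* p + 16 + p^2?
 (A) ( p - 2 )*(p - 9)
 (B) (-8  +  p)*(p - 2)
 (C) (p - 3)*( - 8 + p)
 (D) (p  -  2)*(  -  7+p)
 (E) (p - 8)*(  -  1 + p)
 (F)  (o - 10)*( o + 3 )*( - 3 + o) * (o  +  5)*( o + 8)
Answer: B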